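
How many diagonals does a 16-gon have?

Each of the 16 vertices connects to 13 non-adjacent vertices via diagonals.
Total connections = 16 × 13 = 208, but each diagonal is counted twice.
Number of diagonals = 208 / 2 = 104.

104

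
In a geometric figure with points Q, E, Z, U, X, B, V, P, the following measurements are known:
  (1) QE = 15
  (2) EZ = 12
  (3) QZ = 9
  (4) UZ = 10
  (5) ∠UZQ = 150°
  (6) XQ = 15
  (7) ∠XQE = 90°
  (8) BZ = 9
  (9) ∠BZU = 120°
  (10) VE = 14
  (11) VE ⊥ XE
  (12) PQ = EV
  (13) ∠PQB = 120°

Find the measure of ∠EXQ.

Step 1: By the law of cosines on triangle XQE: XE² = 15² + 15² − 2·15·15·cos(90°) = 450, so XE = 15·√2.
Step 2: By the inverse law of cosines on triangle EXQ: cos(∠EXQ) = ((15·√2)² + 15² − 15²) / (2·15·√2·15) = 450/636.4 = 0.7071, so ∠EXQ = 45°.

Therefore, the measure of angle ∠EXQ = 45°.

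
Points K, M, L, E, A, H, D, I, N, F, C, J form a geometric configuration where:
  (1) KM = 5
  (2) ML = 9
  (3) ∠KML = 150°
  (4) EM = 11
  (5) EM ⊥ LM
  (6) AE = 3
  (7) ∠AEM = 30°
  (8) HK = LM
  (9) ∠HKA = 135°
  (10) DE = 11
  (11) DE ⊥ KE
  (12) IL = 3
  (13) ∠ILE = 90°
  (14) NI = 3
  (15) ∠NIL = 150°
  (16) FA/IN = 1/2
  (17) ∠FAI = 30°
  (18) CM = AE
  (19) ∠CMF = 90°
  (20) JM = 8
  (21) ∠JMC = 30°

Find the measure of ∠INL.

Step 1: By the law of cosines on triangle NIL: NL² = 3² + 3² − 2·3·3·cos(150°) = 33.59, so NL ≈ 5.8.
Step 2: By the inverse law of cosines on triangle INL: cos(∠INL) = (3² + 5.8² − 3²) / (2·3·5.8) = 33.59/34.77 = 0.9659, so ∠INL = 15°.

Therefore, the measure of angle ∠INL = 15°.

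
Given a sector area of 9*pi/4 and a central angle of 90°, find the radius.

r² = 360 × 9*pi/4 / (π × 90) = 9, so r = 3.

3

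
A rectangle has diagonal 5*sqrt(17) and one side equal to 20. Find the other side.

b = sqrt(d^2 - a^2) = sqrt(425 - 400) = sqrt(25) = 5

5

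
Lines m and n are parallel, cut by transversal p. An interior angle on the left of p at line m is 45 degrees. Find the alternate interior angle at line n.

Alternate interior angles lie on opposite sides of the transversal, between the parallel lines.
By the alternate interior angle theorem, they are equal: 45 degrees.

45 degrees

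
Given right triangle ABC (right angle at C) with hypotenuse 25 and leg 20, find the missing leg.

BC = sqrt(25^2 - 20^2) = sqrt(225) = 15

15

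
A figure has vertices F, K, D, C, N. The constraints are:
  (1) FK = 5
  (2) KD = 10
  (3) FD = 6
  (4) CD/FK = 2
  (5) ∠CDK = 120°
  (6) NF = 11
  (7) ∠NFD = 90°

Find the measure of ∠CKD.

From the given relations: CD = 2·FK = 2·5 = 10.
Step 1: By the law of cosines on triangle KDC: KC² = 10² + 10² − 2·10·10·cos(120°) = 300, so KC = 10·√3.
Step 2: By the inverse law of cosines on triangle CKD: cos(∠CKD) = ((10·√3)² + 10² − 10²) / (2·10·√3·10) = 300/346.41 = 0.866, so ∠CKD = 30°.

Therefore, the measure of angle ∠CKD = 30°.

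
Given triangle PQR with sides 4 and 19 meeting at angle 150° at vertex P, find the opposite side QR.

By the law of cosines: QR^2 = PQ^2 + PR^2 - 2*PQ*PR*cos(P)
QR^2 = 4^2 + 19^2 - 2*4*19*cos(150°)
QR^2 = 16 + 361 - 152*(-sqrt(3)/2)
QR^2 = 76*sqrt(3) + 377
QR = sqrt(76*sqrt(3) + 377)

sqrt(76*sqrt(3) + 377)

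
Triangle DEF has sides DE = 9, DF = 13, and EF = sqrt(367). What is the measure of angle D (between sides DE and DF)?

By the inverse law of cosines: cos(D) = (DE² + DF² - EF²) / (2 × DE × DF)
cos(D) = (9² + 13² - (sqrt(367))²) / (2 × 9 × 13)
cos(D) = (81 + 169 - (367)) / 234
cos(D) = -1/2
D = arccos(-1/2) = 120°

120°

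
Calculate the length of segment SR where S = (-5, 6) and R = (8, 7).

d = sqrt((8 - -5)^2 + (7 - 6)^2)
d = sqrt(13^2 + 1^2)
d = sqrt(169 + 1)
d = sqrt(170)

sqrt(170)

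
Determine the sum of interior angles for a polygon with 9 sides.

The sum of interior angles of an n-sided polygon is (n - 2) * 180.
For n = 9: (9 - 2) * 180 = 7 * 180 = 1260 degrees.

1260 degrees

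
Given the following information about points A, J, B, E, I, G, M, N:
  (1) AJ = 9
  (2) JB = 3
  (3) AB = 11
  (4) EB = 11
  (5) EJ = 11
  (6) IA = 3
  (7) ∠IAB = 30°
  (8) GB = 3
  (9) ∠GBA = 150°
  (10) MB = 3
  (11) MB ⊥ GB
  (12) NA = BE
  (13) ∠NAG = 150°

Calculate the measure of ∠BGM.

Step 1: By the law of cosines on triangle GBM: GM² = 3² + 3² − 2·3·3·cos(90°) = 18, so GM = 3·√2.
Step 2: By the inverse law of cosines on triangle BGM: cos(∠BGM) = (3² + (3·√2)² − 3²) / (2·3·3·√2) = 18/25.46 = 0.7071, so ∠BGM = 45°.

Therefore, the measure of angle ∠BGM = 45°.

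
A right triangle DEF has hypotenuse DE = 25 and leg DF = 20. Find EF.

By the Pythagorean theorem: EF^2 = DE^2 - DF^2
EF^2 = 25^2 - 20^2 = 625 - 400 = 225
EF = sqrt(225) = 15

15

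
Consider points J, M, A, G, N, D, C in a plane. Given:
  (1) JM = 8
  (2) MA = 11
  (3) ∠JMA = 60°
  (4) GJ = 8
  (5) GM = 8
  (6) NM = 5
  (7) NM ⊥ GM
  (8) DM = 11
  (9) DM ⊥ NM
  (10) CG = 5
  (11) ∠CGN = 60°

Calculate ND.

Step 1: By the law of cosines on triangle NMD: ND² = 5² + 11² − 2·5·11·cos(90°) = 146, so ND = √146.

Therefore, the length of ND = √146.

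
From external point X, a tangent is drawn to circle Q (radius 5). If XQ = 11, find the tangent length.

The tangent, radius, and line from the external point to the center form a right triangle.
The right angle is where the tangent meets the radius.
By the Pythagorean theorem: tangent² + 5² = 11²
tangent² = 121 - 25 = 96
tangent = 4*sqrt(6)

4*sqrt(6)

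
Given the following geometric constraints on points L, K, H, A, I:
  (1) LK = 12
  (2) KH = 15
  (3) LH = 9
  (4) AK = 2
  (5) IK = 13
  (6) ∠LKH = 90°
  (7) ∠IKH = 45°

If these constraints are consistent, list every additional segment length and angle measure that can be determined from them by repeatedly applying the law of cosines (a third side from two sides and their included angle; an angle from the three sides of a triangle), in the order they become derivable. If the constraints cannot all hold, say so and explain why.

These constraints are not satisfiable: (1), (2) and (3) fix all three sides of triangle LKH, so by the law of cosines cos(∠LKH) = (12² + 15² − 9²) / (2·12·15) = 0.8000, i.e. ∠LKH ≈ 36.87°, which contradicts (6) ∠LKH = 90°. No planar figure meets all of them, so nothing further can be derived.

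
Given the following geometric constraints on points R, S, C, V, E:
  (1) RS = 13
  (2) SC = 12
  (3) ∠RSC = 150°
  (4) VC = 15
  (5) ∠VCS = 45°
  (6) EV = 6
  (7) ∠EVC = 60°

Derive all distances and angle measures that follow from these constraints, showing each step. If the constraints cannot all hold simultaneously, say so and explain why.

The constraints are consistent.

Step 1: From RS = 13, SC = 12, and ∠RSC = 150°, by the law of cosines:
  RC² = RS² + SC² - 2·RS·SC·cos(150°) = 169 + 144 + 270.2 = 583.2
  RC ≈ 24.15

Step 2: From SC = 12, CV = 15, and ∠SCV = 45°, by the law of cosines:
  SV² = SC² + CV² - 2·SC·CV·cos(45°) = 144 + 225 - 254.6 = 114.4
  SV ≈ 10.7

Step 3: From CV = 15, VE = 6, and ∠CVE = 60°, by the law of cosines:
  CE² = CV² + VE² - 2·CV·VE·cos(60°) = 225 + 36 - 90 = 171
  CE = 3·√19

Step 4: From RC = 24.15, RS = 13, CS = 12, by the inverse law of cosines:
  cos(∠CRS) = (RC² + RS² - CS²) / (2·RC·RS)
  ∠CRS = 14.39°

Step 5: From SC = 12, SV = 10.7, CV = 15, by the inverse law of cosines:
  cos(∠CSV) = (SC² + SV² - CV²) / (2·SC·SV)
  ∠CSV = 82.52°

Step 6: From CE = 3·√19, CV = 15, EV = 6, by the inverse law of cosines:
  cos(∠ECV) = (CE² + CV² - EV²) / (2·CE·CV)
  ∠ECV = 23.41°

Step 7: From CR = 24.15, CS = 12, RS = 13, by the inverse law of cosines:
  cos(∠RCS) = (CR² + CS² - RS²) / (2·CR·CS)
  ∠RCS = 15.61°

Step 8: From VC = 15, VS = 10.7, CS = 12, by the inverse law of cosines:
  cos(∠CVS) = (VC² + VS² - CS²) / (2·VC·VS)
  ∠CVS = 52.48°

Step 9: From EC = 3·√19, EV = 6, CV = 15, by the inverse law of cosines:
  cos(∠CEV) = (EC² + EV² - CV²) / (2·EC·EV)
  ∠CEV = 96.59°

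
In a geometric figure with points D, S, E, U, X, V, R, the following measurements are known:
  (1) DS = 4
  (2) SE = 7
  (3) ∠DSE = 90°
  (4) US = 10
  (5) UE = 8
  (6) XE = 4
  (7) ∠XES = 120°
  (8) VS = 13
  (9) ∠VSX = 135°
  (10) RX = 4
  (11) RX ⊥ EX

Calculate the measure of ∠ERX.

Step 1: By the law of cosines on triangle RXE: RE² = 4² + 4² − 2·4·4·cos(90°) = 32, so RE = 4·√2.
Step 2: By the inverse law of cosines on triangle ERX: cos(∠ERX) = ((4·√2)² + 4² − 4²) / (2·4·√2·4) = 32/45.25 = 0.7071, so ∠ERX = 45°.

Therefore, the measure of angle ∠ERX = 45°.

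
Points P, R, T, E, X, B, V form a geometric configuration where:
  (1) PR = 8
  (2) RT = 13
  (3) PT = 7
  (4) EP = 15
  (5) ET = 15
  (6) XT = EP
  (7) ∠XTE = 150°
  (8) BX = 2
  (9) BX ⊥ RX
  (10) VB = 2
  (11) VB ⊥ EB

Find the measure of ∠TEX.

From the given relations: XT = EP = 15.
Step 1: By the law of cosines on triangle ETX: EX² = 15² + 15² − 2·15·15·cos(150°) = 839.71, so EX ≈ 28.98.
Step 2: By the inverse law of cosines on triangle TEX: cos(∠TEX) = (15² + 28.98² − 15²) / (2·15·28.98) = 839.71/869.33 = 0.9659, so ∠TEX = 15°.

Therefore, the measure of angle ∠TEX = 15°.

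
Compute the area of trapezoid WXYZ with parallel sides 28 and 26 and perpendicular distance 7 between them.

Area = (28 + 26) * 7 / 2 = 378 / 2 = 189

189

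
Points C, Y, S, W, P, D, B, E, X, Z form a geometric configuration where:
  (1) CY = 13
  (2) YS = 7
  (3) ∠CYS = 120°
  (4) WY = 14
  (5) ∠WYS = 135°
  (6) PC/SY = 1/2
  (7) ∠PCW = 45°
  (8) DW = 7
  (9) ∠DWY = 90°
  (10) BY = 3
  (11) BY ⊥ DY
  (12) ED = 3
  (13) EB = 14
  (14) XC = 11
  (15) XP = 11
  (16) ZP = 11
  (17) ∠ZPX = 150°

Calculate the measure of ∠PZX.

Step 1: By the law of cosines on triangle ZPX: ZX² = 11² + 11² − 2·11·11·cos(150°) = 451.58, so ZX ≈ 21.25.
Step 2: By the inverse law of cosines on triangle PZX: cos(∠PZX) = (11² + 21.25² − 11²) / (2·11·21.25) = 451.58/467.51 = 0.9659, so ∠PZX = 15°.

Therefore, the measure of angle ∠PZX = 15°.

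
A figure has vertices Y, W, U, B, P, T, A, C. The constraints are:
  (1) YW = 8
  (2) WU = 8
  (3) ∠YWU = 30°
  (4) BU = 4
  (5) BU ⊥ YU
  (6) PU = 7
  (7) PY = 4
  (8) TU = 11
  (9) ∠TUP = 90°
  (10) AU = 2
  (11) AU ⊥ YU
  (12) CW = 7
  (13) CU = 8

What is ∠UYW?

Step 1: By the law of cosines on triangle YWU: YU² = 8² + 8² − 2·8·8·cos(30°) = 17.15, so YU ≈ 4.14.
Step 2: By the inverse law of cosines on triangle UYW: cos(∠UYW) = (4.14² + 8² − 8²) / (2·4.14·8) = 17.15/66.26 = 0.2588, so ∠UYW = 75°.

Therefore, the measure of angle ∠UYW = 75°.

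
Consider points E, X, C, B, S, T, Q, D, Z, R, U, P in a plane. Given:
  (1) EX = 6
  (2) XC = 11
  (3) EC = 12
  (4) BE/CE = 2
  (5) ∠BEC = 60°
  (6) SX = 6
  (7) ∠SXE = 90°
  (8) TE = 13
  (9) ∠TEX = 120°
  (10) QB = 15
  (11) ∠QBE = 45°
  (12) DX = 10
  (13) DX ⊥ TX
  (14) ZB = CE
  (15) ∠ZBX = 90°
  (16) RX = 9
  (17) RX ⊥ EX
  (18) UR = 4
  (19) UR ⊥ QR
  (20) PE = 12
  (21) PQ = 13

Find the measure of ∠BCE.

From the given relations: BE = 2·CE = 2·12 = 24.
Step 1: By the law of cosines on triangle CEB: CB² = 12² + 24² − 2·12·24·cos(60°) = 432, so CB = 12·√3.
Step 2: By the inverse law of cosines on triangle BCE: cos(∠BCE) = ((12·√3)² + 12² − 24²) / (2·12·√3·12) = 0/498.83 = 0, so ∠BCE = 90°.

Therefore, the measure of angle ∠BCE = 90°.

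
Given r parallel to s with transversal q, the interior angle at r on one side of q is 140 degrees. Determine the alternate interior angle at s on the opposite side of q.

Alternate interior angles formed by parallel lines and a transversal are equal.
The given angle is 140 degrees.
The alternate interior angle = 140 degrees.

140 degrees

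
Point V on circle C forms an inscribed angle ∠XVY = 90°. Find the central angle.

The inscribed angle theorem states that a central angle is always twice any inscribed angle that subtends the same arc.
Since the inscribed angle is 90°, the central angle = 2 × 90° = 180°.

180°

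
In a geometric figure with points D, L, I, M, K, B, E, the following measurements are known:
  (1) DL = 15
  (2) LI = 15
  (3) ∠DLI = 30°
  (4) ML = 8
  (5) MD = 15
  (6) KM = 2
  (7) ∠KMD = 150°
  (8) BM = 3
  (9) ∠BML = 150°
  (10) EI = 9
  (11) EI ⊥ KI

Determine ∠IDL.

Step 1: By the law of cosines on triangle DLI: DI² = 15² + 15² − 2·15·15·cos(30°) = 60.29, so DI ≈ 7.76.
Step 2: By the inverse law of cosines on triangle IDL: cos(∠IDL) = (7.76² + 15² − 15²) / (2·7.76·15) = 60.29/232.94 = 0.2588, so ∠IDL = 75°.

Therefore, the measure of angle ∠IDL = 75°.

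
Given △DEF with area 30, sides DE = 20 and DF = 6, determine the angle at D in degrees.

sin(C) = 2 * 30 / (20 * 6) = 1/2, so C = arcsin(1/2) = 30°.
Since sin(180° - C) = sin(C), the obtuse angle 150° gives the same area, so C = 30° or C = 150°.

30° or 150°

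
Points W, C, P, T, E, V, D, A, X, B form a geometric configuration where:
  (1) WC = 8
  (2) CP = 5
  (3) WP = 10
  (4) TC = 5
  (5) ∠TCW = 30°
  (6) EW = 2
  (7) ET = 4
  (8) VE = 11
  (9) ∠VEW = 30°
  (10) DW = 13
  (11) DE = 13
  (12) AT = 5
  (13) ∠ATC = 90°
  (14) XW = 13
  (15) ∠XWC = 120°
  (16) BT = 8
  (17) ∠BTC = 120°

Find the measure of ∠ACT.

Step 1: By the law of cosines on triangle CTA: CA² = 5² + 5² − 2·5·5·cos(90°) = 50, so CA = 5·√2.
Step 2: By the inverse law of cosines on triangle ACT: cos(∠ACT) = ((5·√2)² + 5² − 5²) / (2·5·√2·5) = 50/70.71 = 0.7071, so ∠ACT = 45°.

Therefore, the measure of angle ∠ACT = 45°.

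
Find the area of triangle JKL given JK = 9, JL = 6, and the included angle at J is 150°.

When two sides and the included angle are known, the area formula is (1/2)ab sin(C).
The height from one side to the opposite vertex is 6 sin(150°) = 3.
Area = (1/2) * 9 * 3 = 27/2.

27/2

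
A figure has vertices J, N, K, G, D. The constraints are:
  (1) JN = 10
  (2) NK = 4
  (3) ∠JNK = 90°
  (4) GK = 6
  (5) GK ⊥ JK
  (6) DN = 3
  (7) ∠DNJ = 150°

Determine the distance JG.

Step 1: By the law of cosines on triangle JNK: JK² = 10² + 4² − 2·10·4·cos(90°) = 116, so JK = 2·√29.
Step 2: By the law of cosines on triangle JKG: JG² = (2·√29)² + 6² − 2·2·√29·6·cos(90°) = 152, so JG = 2·√38.

Therefore, the length of JG = 2·√38.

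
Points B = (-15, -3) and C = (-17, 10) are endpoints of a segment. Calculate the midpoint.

M = ((x₁ + x₂)/2, (y₁ + y₂)/2)
= ((-15 + -17)/2, (-3 + 10)/2)
= (-32/2, 7/2) = (-16, 7/2)

(-16, 7/2)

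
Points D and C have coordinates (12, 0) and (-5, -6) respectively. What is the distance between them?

d = sqrt((-17)^2 + (-6)^2) = sqrt(325) = 5*sqrt(13)

5*sqrt(13)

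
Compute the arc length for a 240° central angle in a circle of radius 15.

Arc length = 2π(15)(2/3) = 20*pi

20*pi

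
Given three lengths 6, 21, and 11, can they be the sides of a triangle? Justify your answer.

No.
The triangle inequality is violated: 6 + 11 = 17 ≤ 21.
These lengths cannot form a triangle.

No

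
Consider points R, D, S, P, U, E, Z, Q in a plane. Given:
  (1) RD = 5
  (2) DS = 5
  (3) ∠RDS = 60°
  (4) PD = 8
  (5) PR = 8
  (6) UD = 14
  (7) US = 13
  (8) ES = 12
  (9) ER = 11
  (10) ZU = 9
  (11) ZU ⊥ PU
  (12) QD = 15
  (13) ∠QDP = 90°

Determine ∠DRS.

Step 1: By the law of cosines on triangle RDS: RS² = 5² + 5² − 2·5·5·cos(60°) = 25, so RS = 5.
Step 2: By the inverse law of cosines on triangle DRS: cos(∠DRS) = (5² + 5² − 5²) / (2·5·5) = 25/50 = 0.5, so ∠DRS = 60°.

Therefore, the measure of angle ∠DRS = 60°.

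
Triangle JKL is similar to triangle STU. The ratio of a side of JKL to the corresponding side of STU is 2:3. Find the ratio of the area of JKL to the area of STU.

The ratio of areas of similar triangles equals the square of the side ratio.
Side ratio = 2:3
Area ratio = (2/3)^2 = 4/9 = 4:9

4:9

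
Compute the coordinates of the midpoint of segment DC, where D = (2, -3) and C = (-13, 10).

The midpoint is the point halfway along the segment.
Move half the horizontal distance: 2 + (-13 - 2)/2 = 2 + -15/2 = -11/2
Move half the vertical distance: -3 + (10 - -3)/2 = -3 + 13/2 = 7/2
Midpoint = (-11/2, 7/2)

(-11/2, 7/2)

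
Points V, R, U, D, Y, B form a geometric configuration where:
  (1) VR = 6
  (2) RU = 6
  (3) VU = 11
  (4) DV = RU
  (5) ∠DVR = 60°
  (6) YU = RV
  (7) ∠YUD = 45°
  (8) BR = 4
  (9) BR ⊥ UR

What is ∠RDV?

From the given relations: DV = RU = 6.
Step 1: By the law of cosines on triangle DVR: DR² = 6² + 6² − 2·6·6·cos(60°) = 36, so DR = 6.
Step 2: By the inverse law of cosines on triangle RDV: cos(∠RDV) = (6² + 6² − 6²) / (2·6·6) = 36/72 = 0.5, so ∠RDV = 60°.

Therefore, the measure of angle ∠RDV = 60°.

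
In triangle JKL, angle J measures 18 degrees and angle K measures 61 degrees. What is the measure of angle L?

Let angle L = x. Then 18 + 61 + x = 180.
x = 180 - 79 = 101 degrees.

101 degrees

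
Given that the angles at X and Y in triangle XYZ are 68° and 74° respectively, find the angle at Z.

angle Z = 180 - 68 - 74 = 38 degrees.

38 degrees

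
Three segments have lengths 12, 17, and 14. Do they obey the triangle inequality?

Yes.
The triangle inequality requires that the sum of any two sides exceeds the third.
Here 12 + 14 = 26 > 17, so the condition is met.

Yes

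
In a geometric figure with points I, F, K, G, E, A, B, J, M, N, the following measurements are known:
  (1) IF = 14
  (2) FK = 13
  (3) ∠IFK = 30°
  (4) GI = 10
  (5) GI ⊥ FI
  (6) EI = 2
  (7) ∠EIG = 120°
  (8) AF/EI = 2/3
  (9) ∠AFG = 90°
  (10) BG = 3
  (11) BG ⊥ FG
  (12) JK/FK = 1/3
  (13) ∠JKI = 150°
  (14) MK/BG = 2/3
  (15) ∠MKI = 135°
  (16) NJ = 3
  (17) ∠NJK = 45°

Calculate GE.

Step 1: By the law of cosines on triangle GIE: GE² = 10² + 2² − 2·10·2·cos(120°) = 124, so GE = 2·√31.

Therefore, the length of GE = 2·√31.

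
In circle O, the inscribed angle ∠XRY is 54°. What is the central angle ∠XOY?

The inscribed angle theorem states that a central angle is always twice any inscribed angle that subtends the same arc.
Since the inscribed angle is 54°, the central angle = 2 × 54° = 108°.

108°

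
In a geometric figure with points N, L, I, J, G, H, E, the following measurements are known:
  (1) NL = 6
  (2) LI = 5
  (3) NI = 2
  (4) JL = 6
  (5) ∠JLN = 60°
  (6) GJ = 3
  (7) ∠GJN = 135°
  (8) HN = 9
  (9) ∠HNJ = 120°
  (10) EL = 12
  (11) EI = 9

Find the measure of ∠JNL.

Step 1: By the law of cosines on triangle NLJ: NJ² = 6² + 6² − 2·6·6·cos(60°) = 36, so NJ = 6.
Step 2: By the inverse law of cosines on triangle JNL: cos(∠JNL) = (6² + 6² − 6²) / (2·6·6) = 36/72 = 0.5, so ∠JNL = 60°.

Therefore, the measure of angle ∠JNL = 60°.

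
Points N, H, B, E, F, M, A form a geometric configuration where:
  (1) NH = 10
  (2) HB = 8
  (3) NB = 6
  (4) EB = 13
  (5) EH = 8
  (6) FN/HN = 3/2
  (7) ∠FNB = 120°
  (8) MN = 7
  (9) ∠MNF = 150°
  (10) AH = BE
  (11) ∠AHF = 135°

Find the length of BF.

From the given relations: FN = 3/2·HN = 3/2·10 = 15.
Step 1: By the law of cosines on triangle BNF: BF² = 6² + 15² − 2·6·15·cos(120°) = 351, so BF = 3·√39.

Therefore, the length of BF = 3·√39.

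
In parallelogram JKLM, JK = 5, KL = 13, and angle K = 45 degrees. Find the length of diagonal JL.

The diagonal of a parallelogram can be found by treating two adjacent sides and the diagonal as a triangle.
Applying the law of cosines with sides 5, 13 and included angle 45°:
d^2 = 25 + 169 - 130*cos(45°) = 194 - 65*sqrt(2)
d = sqrt(194 - 65*sqrt(2))

sqrt(194 - 65*sqrt(2))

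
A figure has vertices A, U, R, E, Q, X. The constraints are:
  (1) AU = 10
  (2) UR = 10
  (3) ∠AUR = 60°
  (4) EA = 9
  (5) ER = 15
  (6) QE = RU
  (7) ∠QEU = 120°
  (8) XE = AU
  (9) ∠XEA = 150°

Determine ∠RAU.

Step 1: By the law of cosines on triangle AUR: AR² = 10² + 10² − 2·10·10·cos(60°) = 100, so AR = 10.
Step 2: By the inverse law of cosines on triangle RAU: cos(∠RAU) = (10² + 10² − 10²) / (2·10·10) = 100/200 = 0.5, so ∠RAU = 60°.

Therefore, the measure of angle ∠RAU = 60°.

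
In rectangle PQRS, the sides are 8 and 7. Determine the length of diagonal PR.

Using the Pythagorean theorem:
d² = 8² + 7² = 64 + 49 = 113
d = sqrt(113)

sqrt(113)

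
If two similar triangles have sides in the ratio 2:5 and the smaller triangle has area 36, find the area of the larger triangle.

For similar figures, the area ratio equals the square of the side ratio.
Side ratio (the smaller triangle to the larger triangle) = 2:5, so area ratio = 2^2:5^2 = 4:25.
If the area of the smaller triangle is 36, then the area of the larger triangle = 36 * (25/4) = 225.

225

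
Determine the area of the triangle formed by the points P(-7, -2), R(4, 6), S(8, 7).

The Shoelace formula computes the area from vertex coordinates by summing cross products.
For vertices (-7,-2), (4,6), (8,7):
Signed sum = -7*6 - 4*-2 + 4*7 - 8*6 + 8*-2 - -7*7
= -34 + -20 + 33 = -21
Area = (1/2)|-21| = 21/2.

21/2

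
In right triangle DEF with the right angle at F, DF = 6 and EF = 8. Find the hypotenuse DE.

DE = sqrt(6^2 + 8^2) = sqrt(100) = 10

10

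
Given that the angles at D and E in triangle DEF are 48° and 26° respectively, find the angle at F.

By the triangle angle sum property, the three interior angles of any triangle add up to 180°.
We know angle D = 48° and angle E = 26°, so their sum is 74°.
Therefore angle F = 180° - 74° = 106°.

106 degrees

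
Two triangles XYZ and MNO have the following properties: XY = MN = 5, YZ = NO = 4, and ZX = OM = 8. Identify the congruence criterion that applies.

The given information matches SSS: All three pairs of corresponding sides are equal (Side-Side-Side).

SSS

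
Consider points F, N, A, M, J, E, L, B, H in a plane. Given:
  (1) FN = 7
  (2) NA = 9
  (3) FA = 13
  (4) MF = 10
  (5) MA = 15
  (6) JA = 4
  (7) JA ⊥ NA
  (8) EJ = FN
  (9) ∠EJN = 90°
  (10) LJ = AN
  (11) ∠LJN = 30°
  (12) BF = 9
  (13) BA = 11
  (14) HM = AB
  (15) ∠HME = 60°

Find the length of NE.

From the given relations: EJ = FN = 7.
Step 1: By the law of cosines on triangle JAN: JN² = 4² + 9² − 2·4·9·cos(90°) = 97, so JN = √97.
Step 2: By the law of cosines on triangle NJE: NE² = √97² + 7² − 2·√97·7·cos(90°) = 146, so NE = √146.

Therefore, the length of NE = √146.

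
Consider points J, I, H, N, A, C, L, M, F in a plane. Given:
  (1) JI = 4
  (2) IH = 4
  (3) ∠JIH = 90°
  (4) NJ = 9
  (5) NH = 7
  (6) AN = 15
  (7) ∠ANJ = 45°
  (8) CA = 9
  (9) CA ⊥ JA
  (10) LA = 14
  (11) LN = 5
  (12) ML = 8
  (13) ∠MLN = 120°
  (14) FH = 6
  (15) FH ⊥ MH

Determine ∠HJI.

Step 1: By the law of cosines on triangle JIH: JH² = 4² + 4² − 2·4·4·cos(90°) = 32, so JH = 4·√2.
Step 2: By the inverse law of cosines on triangle HJI: cos(∠HJI) = ((4·√2)² + 4² − 4²) / (2·4·√2·4) = 32/45.25 = 0.7071, so ∠HJI = 45°.

Therefore, the measure of angle ∠HJI = 45°.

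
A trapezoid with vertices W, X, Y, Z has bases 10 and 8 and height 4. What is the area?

A trapezoid's area equals the midsegment times the height.
The midsegment is (10 + 8) / 2 = 9.
Area = 9 * 4 = 36.

36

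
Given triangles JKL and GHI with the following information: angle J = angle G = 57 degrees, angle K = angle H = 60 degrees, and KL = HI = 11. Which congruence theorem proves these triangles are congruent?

The given information matches AAS: Two pairs of corresponding angles and a non-included side are equal (Angle-Angle-Side).

AAS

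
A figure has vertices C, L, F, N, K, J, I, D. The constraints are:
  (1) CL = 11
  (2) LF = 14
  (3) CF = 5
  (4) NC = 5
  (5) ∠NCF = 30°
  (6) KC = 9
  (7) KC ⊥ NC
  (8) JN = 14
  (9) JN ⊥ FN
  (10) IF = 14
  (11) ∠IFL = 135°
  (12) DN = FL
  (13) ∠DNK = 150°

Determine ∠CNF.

Step 1: By the law of cosines on triangle NCF: NF² = 5² + 5² − 2·5·5·cos(30°) = 6.7, so NF ≈ 2.59.
Step 2: By the inverse law of cosines on triangle CNF: cos(∠CNF) = (5² + 2.59² − 5²) / (2·5·2.59) = 6.7/25.88 = 0.2588, so ∠CNF = 75°.

Therefore, the measure of angle ∠CNF = 75°.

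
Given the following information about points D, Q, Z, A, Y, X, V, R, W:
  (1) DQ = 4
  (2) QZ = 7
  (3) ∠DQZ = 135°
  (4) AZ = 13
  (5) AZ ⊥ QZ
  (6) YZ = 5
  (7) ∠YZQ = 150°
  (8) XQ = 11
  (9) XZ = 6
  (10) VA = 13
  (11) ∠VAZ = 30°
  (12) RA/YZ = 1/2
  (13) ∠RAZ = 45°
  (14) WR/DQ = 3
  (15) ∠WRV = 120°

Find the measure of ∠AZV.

Step 1: By the law of cosines on triangle ZAV: ZV² = 13² + 13² − 2·13·13·cos(30°) = 45.28, so ZV ≈ 6.73.
Step 2: By the inverse law of cosines on triangle AZV: cos(∠AZV) = (13² + 6.73² − 13²) / (2·13·6.73) = 45.28/174.96 = 0.2588, so ∠AZV = 75°.

Therefore, the measure of angle ∠AZV = 75°.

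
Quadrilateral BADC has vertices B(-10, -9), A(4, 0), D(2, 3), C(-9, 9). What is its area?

The Shoelace formula works by pairing each vertex with the next (cycling back to the first).
For each pair, compute x_i*y_(i+1) - x_(i+1)*y_i:
  (-10*0 - 4*-9) = 36
  (4*3 - 2*0) = 12
  (2*9 - -9*3) = 45
  (-9*-9 - -10*9) = 171
Taking half the absolute value of the total: Area = (1/2)(264) = 132.

132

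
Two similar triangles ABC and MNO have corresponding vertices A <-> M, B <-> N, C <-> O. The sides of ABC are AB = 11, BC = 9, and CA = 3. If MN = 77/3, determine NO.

Since the triangles are similar, the ratio of corresponding sides is constant.
Scale factor k = MN / AB = 77/3 / 11 = 7/3
NO = k * BC = 7/3 * 9 = 21

21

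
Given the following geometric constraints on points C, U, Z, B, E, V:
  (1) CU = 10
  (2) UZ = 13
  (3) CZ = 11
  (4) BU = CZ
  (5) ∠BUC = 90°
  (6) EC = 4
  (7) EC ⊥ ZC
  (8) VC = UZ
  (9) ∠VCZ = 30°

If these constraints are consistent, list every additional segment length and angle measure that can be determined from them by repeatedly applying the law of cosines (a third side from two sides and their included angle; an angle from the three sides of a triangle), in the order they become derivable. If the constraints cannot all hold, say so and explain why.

The constraints are consistent. Derivable facts, in order:
After 1 step:
- CB ≈ 14.87
- ZE = √137
- ZV ≈ 6.51
- ∠CUZ = 55.3°
- ∠CZU = 48.37°
- ∠UCZ = 76.33°
After 2 steps:
- ∠BCU = 47.73°
- ∠CBU = 42.27°
- ∠CEZ = 70.02°
- ∠CVZ = 57.72°
- ∠CZE = 19.98°
- ∠CZV = 92.28°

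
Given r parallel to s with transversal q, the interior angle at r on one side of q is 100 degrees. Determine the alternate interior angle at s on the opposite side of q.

Alternate interior angles formed by parallel lines and a transversal are equal.
The given angle is 100 degrees.
The alternate interior angle = 100 degrees.

100 degrees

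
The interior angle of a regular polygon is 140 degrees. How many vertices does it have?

Each interior angle of a regular n-gon is (n - 2) * 180 / n.
Setting this equal to 140:
(n - 2) * 180 / n = 140
Each exterior angle = 180 - 140 = 40 degrees.
Since exterior angles sum to 360: n = 360 / 40 = 9.

9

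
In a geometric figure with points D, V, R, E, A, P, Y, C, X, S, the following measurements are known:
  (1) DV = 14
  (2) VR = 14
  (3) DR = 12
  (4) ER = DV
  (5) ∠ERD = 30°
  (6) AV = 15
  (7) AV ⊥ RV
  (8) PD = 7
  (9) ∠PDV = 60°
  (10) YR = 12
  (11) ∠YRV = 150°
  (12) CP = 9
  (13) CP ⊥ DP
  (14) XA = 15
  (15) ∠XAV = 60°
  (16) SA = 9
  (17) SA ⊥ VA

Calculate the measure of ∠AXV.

Step 1: By the law of cosines on triangle XAV: XV² = 15² + 15² − 2·15·15·cos(60°) = 225, so XV = 15.
Step 2: By the inverse law of cosines on triangle AXV: cos(∠AXV) = (15² + 15² − 15²) / (2·15·15) = 225/450 = 0.5, so ∠AXV = 60°.

Therefore, the measure of angle ∠AXV = 60°.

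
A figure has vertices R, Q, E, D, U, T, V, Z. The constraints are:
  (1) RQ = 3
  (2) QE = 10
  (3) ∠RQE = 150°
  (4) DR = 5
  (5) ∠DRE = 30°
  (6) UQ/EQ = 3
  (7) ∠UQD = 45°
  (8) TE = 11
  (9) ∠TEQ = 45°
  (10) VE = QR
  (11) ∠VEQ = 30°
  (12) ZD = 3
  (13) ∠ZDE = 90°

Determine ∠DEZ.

Step 1: By the law of cosines on triangle EQR: ER² = 10² + 3² − 2·10·3·cos(150°) = 160.96, so ER ≈ 12.69.
Step 2: By the law of cosines on triangle ERD: ED² = 12.69² + 5² − 2·12.69·5·cos(30°) = 76.09, so ED ≈ 8.72.
Step 3: By the law of cosines on triangle EDZ: EZ² = 8.72² + 3² − 2·8.72·3·cos(90°) = 85.09, so EZ ≈ 9.22.
Step 4: By the inverse law of cosines on triangle DEZ: cos(∠DEZ) = (8.72² + 9.22² − 3²) / (2·8.72·9.22) = 152.18/160.93 = 0.9456, so ∠DEZ = 18.98°.

Therefore, the measure of angle ∠DEZ = 18.98°.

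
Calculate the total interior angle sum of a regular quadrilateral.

The sum of interior angles of an n-sided polygon is (n - 2) * 180.
For n = 4: (4 - 2) * 180 = 2 * 180 = 360 degrees.

360 degrees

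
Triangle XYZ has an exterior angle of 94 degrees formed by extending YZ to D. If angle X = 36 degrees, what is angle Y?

angle Y = 94 - 36 = 58 degrees (exterior angle theorem).

58 degrees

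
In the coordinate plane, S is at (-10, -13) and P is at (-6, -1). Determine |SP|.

The horizontal distance is |-6 - -10| = 4 and the vertical distance is |-1 - -13| = 12.
By the Pythagorean theorem, d = sqrt(4^2 + 12^2) = sqrt(160) = 4*sqrt(10).

4*sqrt(10)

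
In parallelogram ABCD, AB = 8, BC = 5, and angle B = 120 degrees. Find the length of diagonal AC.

Using the law of cosines:
d^2 = 8^2 + 5^2 - 2(8)(5)cos(120 degrees)
d^2 = 64 + 25 - 80*-1/2
d^2 = 129
d = sqrt(129)

sqrt(129)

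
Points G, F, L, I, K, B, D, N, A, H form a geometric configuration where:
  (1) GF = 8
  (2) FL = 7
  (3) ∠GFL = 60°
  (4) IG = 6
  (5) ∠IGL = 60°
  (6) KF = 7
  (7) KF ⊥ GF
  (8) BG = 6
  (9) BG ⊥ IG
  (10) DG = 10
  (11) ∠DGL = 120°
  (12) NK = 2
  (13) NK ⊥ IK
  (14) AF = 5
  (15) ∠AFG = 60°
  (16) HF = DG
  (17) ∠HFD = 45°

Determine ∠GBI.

Step 1: By the law of cosines on triangle BGI: BI² = 6² + 6² − 2·6·6·cos(90°) = 72, so BI = 6·√2.
Step 2: By the inverse law of cosines on triangle GBI: cos(∠GBI) = (6² + (6·√2)² − 6²) / (2·6·6·√2) = 72/101.82 = 0.7071, so ∠GBI = 45°.

Therefore, the measure of angle ∠GBI = 45°.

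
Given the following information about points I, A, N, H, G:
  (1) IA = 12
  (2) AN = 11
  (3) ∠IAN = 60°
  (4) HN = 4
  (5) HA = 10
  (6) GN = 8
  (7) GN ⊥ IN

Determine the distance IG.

Step 1: By the law of cosines on triangle NAI: NI² = 11² + 12² − 2·11·12·cos(60°) = 133, so NI = √133.
Step 2: By the law of cosines on triangle ING: IG² = √133² + 8² − 2·√133·8·cos(90°) = 197, so IG = √197.

Therefore, the length of IG = √197.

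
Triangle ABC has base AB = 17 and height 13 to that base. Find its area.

Area = (1/2)(17)(13) = 221/2

221/2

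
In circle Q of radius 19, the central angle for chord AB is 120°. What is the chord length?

Drop a perpendicular from the center to the chord, bisecting both the chord and the central angle.
Each half-chord = r sin(θ/2) = 19 sin(60°).
The full chord = 2 × 19 × sin(60°) = 19*sqrt(3).

19*sqrt(3)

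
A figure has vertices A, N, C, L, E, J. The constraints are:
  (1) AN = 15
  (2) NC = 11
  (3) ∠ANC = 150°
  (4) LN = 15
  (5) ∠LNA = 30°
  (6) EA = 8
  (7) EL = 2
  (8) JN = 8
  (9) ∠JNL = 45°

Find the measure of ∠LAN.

Step 1: By the law of cosines on triangle ANL: AL² = 15² + 15² − 2·15·15·cos(30°) = 60.29, so AL ≈ 7.76.
Step 2: By the inverse law of cosines on triangle LAN: cos(∠LAN) = (7.76² + 15² − 15²) / (2·7.76·15) = 60.29/232.94 = 0.2588, so ∠LAN = 75°.

Therefore, the measure of angle ∠LAN = 75°.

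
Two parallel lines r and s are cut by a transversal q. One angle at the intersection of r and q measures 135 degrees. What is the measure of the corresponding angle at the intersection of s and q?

Corresponding angles are equal: 135 degrees.

135 degrees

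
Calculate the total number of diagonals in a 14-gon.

Total line segments between 14 vertices = C(14,2) = 91.
Subtract the 14 sides: 91 - 14 = 77 diagonals.

77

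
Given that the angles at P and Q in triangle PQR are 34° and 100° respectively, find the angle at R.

The interior angles sum to 180°: angle R = 180 - 34 - 100 = 46°.
The triangle is obtuse (angles 34°, 100°, 46°).

46 degrees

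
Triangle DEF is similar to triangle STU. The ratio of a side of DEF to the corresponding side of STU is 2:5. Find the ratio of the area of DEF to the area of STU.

The ratio of areas of similar triangles equals the square of the side ratio.
Side ratio = 2:5
Area ratio = (2/5)^2 = 4/25 = 4:25

4:25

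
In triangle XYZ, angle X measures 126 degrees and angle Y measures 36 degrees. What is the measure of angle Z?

angle Z = 180 - 126 - 36 = 18 degrees.

18 degrees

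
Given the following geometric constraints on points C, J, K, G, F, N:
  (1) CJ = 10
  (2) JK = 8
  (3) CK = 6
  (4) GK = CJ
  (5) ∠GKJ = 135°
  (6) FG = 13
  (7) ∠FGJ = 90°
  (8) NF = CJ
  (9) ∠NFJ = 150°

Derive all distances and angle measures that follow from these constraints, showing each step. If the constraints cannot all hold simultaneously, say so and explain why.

The constraints are consistent.

From the given relations:
  GK = CJ = 10
  NF = CJ = 10

Step 1: From JK = 8, KG = 10, and ∠JKG = 135°, by the law of cosines:
  JG² = JK² + KG² - 2·JK·KG·cos(135°) = 64 + 100 + 113.1 = 277.1
  JG ≈ 16.65

Step 2: From CJ = 10, CK = 6, JK = 8, by the inverse law of cosines:
  cos(∠JCK) = (CJ² + CK² - JK²) / (2·CJ·CK)
  ∠JCK = 53.13°

Step 3: From JC = 10, JK = 8, CK = 6, by the inverse law of cosines:
  cos(∠CJK) = (JC² + JK² - CK²) / (2·JC·JK)
  ∠CJK = 36.87°

Step 4: From KC = 6, KJ = 8, CJ = 10, by the inverse law of cosines:
  cos(∠CKJ) = (KC² + KJ² - CJ²) / (2·KC·KJ)
  ∠CKJ = 90°

Step 5: From JG = 16.65, GF = 13, and ∠JGF = 90°, by the law of cosines:
  JF² = JG² + GF² - 2·JG·GF·cos(90°) = 277.1 + 169 - 0 = 446.1
  JF ≈ 21.12

Step 6: From JG = 16.65, JK = 8, GK = 10, by the inverse law of cosines:
  cos(∠GJK) = (JG² + JK² - GK²) / (2·JG·JK)
  ∠GJK = 25.14°

Step 7: From GJ = 16.65, GK = 10, JK = 8, by the inverse law of cosines:
  cos(∠JGK) = (GJ² + GK² - JK²) / (2·GJ·GK)
  ∠JGK = 19.86°

Step 8: From JF = 21.12, FN = 10, and ∠JFN = 150°, by the law of cosines:
  JN² = JF² + FN² - 2·JF·FN·cos(150°) = 446.1 + 100 + 365.8 = 912
  JN ≈ 30.2

Step 9: From JF = 21.12, JG = 16.65, FG = 13, by the inverse law of cosines:
  cos(∠FJG) = (JF² + JG² - FG²) / (2·JF·JG)
  ∠FJG = 37.99°

Step 10: From FG = 13, FJ = 21.12, GJ = 16.65, by the inverse law of cosines:
  cos(∠GFJ) = (FG² + FJ² - GJ²) / (2·FG·FJ)
  ∠GFJ = 52.01°

Step 11: From JF = 21.12, JN = 30.2, FN = 10, by the inverse law of cosines:
  cos(∠FJN) = (JF² + JN² - FN²) / (2·JF·JN)
  ∠FJN = 9.53°

Step 12: From NF = 10, NJ = 30.2, FJ = 21.12, by the inverse law of cosines:
  cos(∠FNJ) = (NF² + NJ² - FJ²) / (2·NF·NJ)
  ∠FNJ = 20.47°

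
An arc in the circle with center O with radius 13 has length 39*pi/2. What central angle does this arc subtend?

The full circumference is 2πr = 26*pi.
The arc is 39*pi/2 / 26*pi = 3/4 of the full circle.
So the central angle = 3/4 × 360° = 270°.

270°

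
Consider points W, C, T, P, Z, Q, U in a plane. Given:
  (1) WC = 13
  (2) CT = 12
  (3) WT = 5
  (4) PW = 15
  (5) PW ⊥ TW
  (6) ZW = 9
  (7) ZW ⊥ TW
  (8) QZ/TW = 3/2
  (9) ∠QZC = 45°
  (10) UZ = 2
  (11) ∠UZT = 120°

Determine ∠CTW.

Step 1: By the inverse law of cosines on triangle CTW: cos(∠CTW) = (12² + 5² − 13²) / (2·12·5) = 0/120 = 0, so ∠CTW = 90°.

Therefore, the measure of angle ∠CTW = 90°.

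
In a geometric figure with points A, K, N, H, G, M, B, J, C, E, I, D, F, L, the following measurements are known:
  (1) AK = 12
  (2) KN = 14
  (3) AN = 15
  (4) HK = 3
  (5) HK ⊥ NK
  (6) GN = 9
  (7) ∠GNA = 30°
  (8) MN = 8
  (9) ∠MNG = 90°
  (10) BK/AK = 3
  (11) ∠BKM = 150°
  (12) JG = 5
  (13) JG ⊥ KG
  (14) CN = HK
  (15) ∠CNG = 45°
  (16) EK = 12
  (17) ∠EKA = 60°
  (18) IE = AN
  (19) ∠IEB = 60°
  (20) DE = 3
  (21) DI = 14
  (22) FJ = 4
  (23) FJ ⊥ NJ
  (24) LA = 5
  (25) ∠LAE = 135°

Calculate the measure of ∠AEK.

Step 1: By the law of cosines on triangle EKA: EA² = 12² + 12² − 2·12·12·cos(60°) = 144, so EA = 12.
Step 2: By the inverse law of cosines on triangle AEK: cos(∠AEK) = (12² + 12² − 12²) / (2·12·12) = 144/288 = 0.5, so ∠AEK = 60°.

Therefore, the measure of angle ∠AEK = 60°.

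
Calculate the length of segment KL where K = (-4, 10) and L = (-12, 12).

The horizontal distance is |-12 - -4| = 8 and the vertical distance is |12 - 10| = 2.
By the Pythagorean theorem, d = sqrt(8^2 + 2^2) = sqrt(68) = 2*sqrt(17).

2*sqrt(17)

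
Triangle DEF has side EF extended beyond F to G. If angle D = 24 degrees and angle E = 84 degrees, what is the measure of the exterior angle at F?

The interior angle at F is 180 - 24 - 84 = 72 degrees.
The exterior angle and interior angle at F are supplementary:
Exterior angle = 180 - 72 = 108 degrees.

108 degrees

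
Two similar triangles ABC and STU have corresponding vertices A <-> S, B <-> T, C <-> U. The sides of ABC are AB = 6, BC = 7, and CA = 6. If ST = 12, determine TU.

Since the triangles are similar, the ratio of corresponding sides is constant.
Scale factor k = ST / AB = 12 / 6 = 2
TU = k * BC = 2 * 7 = 14

14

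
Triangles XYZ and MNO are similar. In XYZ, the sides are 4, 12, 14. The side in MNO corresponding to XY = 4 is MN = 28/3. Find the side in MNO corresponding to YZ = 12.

k = 28/3/4 = 7/3. NO = 7/3 * 12 = 28.

28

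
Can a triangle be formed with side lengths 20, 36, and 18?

For three segments to close into a triangle, no single side can be as long as the other two combined.
The longest side is 36, and 18 + 20 = 38 > 36.
A triangle can be formed.

Yes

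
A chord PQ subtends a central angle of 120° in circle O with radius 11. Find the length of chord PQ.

Drop a perpendicular from the center to the chord, bisecting both the chord and the central angle.
Each half-chord = r sin(θ/2) = 11 sin(60°).
The full chord = 2 × 11 × sin(60°) = 11*sqrt(3).

11*sqrt(3)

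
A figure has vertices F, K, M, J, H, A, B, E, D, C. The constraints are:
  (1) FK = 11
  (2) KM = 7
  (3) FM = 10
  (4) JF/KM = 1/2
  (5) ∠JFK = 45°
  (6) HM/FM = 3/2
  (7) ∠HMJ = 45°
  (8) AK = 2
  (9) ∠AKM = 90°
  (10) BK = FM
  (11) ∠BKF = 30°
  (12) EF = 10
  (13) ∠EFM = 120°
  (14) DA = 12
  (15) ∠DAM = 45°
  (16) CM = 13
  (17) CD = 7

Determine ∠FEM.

Step 1: By the law of cosines on triangle EFM: EM² = 10² + 10² − 2·10·10·cos(120°) = 300, so EM = 10·√3.
Step 2: By the inverse law of cosines on triangle FEM: cos(∠FEM) = (10² + (10·√3)² − 10²) / (2·10·10·√3) = 300/346.41 = 0.866, so ∠FEM = 30°.

Therefore, the measure of angle ∠FEM = 30°.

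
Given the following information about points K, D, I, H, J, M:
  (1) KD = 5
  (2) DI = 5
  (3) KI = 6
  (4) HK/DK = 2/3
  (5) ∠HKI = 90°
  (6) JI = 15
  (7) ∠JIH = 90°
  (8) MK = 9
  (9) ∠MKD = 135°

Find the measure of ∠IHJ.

From the given relations: HK = 2/3·DK = 2/3·5 ≈ 3.33.
Step 1: By the law of cosines on triangle HKI: HI² = 3.33² + 6² − 2·3.33·6·cos(90°) = 47.11, so HI ≈ 6.86.
Step 2: By the law of cosines on triangle HIJ: HJ² = 6.86² + 15² − 2·6.86·15·cos(90°) = 272.11, so HJ ≈ 16.5.
Step 3: By the inverse law of cosines on triangle IHJ: cos(∠IHJ) = (6.86² + 16.5² − 15²) / (2·6.86·16.5) = 94.22/226.45 = 0.4161, so ∠IHJ = 65.41°.

Therefore, the measure of angle ∠IHJ = 65.41°.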